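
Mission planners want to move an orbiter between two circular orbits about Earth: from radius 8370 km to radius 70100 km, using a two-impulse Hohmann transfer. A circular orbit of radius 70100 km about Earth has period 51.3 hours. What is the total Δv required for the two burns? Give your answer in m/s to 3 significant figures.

From Kepler's third law T² = 4π²r³/μ at r = 70100 km, T = 51.3 hours = 51.3 × 3600 s = 1.8468×10^5 s: μ = 4π²r³/T² = 3.98726×10^5 km³/s².
Transfer-ellipse semi-major axis a_t = (r₁ + r₂)/2 = (8370 + 70100)/2 = 39235 km.
Circular speed at r₁: v₁ = √(μ/r₁) = √(3.98726×10^5/8370) = 6.902 km/s.
Transfer-orbit speed at r₁ (v² = μ(2/r − 1/a)): v_p = √[μ(2/r₁ − 1/a_t)] = 9.226 km/s.
First burn Δv₁ = |v_p − v₁| = 2.324 km/s.
At r₂, v₂ = √(μ/r₂) = 2.385 km/s.
Transfer-orbit speed at r₂: v_a = √[μ(2/r₂ − 1/a_t)] = 1.102 km/s.
Second burn Δv₂ = |v₂ − v_a| = 1.283 km/s.
Total Δv = Δv₁ + Δv₂ = 3.607 km/s.

Δv = 3610 m/s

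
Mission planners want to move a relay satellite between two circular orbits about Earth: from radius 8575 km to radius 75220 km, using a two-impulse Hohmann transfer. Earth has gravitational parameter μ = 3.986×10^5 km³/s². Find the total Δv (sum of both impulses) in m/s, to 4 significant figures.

The Hohmann ellipse has a_t = (r₁ + r₂)/2 = 41897.5 km.
At r₁ the circular-orbit speed is v₁ = √(μ/r₁) = 6.818 km/s.
Transfer-orbit speed at r₁ (v² = μ(2/r − 1/a)): v_p = √[μ(2/r₁ − 1/a_t)] = 9.135 km/s.
First burn Δv₁ = |v_p − v₁| = 2.317 km/s.
Circular speed at r₂: v₂ = √(μ/r₂) = 2.302 km/s.
Transfer-orbit speed at r₂: v_a = √[μ(2/r₂ − 1/a_t)] = 1.041 km/s.
Second burn Δv₂ = |v₂ − v_a| = 1.261 km/s.
Δv = Δv₁ + Δv₂ = 2.317 + 1.261 = 3.578 km/s.

Δv = 3578 m/s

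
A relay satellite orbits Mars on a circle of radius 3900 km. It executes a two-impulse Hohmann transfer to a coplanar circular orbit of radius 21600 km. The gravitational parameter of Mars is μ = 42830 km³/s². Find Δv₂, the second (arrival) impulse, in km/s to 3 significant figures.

Transfer-ellipse semi-major axis a_t = (r₁ + r₂)/2 = (3900 + 21600)/2 = 12750 km.
Circular speed at r = 21600 km: v_c = √(μ/r) = 1.4081 km/s.
Transfer-orbit speed at the same r (vis-viva, a = a_t): v_t = √[μ(2/r − 1/a_t)] = 0.77880 km/s.
Δv₂ = |v_t − v_c| = |0.77880 − 1.4081| = 0.6293 km/s.

Δv₂ = 0.629 km/s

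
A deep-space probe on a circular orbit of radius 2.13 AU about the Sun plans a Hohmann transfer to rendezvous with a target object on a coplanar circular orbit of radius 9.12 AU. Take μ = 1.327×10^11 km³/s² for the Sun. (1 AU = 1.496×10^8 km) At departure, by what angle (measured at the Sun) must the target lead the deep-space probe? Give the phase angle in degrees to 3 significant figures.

In km: r₁ = 2.13 × 1.496×10^8 = 3.18648×10^8 km; r₂ = 9.12 × 1.496×10^8 = 1.364352×10^9 km.
Transfer-ellipse semi-major axis a_t = (r₁ + r₂)/2 = (3.18648×10^8 + 1.364352×10^9)/2 = 8.415×10^8 km.
The half-period of the transfer ellipse is t = π√(a_t³/μ) = 2.1052×10^8 s.
The target's mean motion on its circular orbit is ω₂ = √(μ/r₂³) = 7.2285×10^-9 rad/s.
Angle swept by the target during transfer: ω₂·t = 1.5217 rad = 87.19°.
The deep-space probe traverses 180° on the transfer ellipse, so the target must lead by 180° − 87.19° = 92.8°.

φ = 92.8°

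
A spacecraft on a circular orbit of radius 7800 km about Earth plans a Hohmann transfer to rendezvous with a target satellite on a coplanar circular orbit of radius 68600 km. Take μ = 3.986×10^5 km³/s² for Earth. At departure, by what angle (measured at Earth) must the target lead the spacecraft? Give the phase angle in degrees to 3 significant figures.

φ = 105°

Semi-major axis of the transfer orbit: a_t = (7800 + 68600)/2 = 38200 km.
The half-period of the transfer ellipse is t = π√(a_t³/μ) = 37150 s.
The target's mean motion on its circular orbit is ω₂ = √(μ/r₂³) = 3.514×10^-5 rad/s.
Angle swept by the target during transfer: ω₂·t = 1.30545 rad = 74.80°.
The spacecraft traverses 180° on the transfer ellipse, so the target must lead by 180° − 74.80° = 105°.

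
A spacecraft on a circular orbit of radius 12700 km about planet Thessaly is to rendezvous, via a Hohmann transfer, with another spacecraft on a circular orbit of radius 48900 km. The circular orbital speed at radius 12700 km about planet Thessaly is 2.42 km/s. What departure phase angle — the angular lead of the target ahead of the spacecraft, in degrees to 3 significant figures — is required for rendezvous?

From the circular-orbit relation v² = μ/r at r = 12700 km: μ = v²r = (2.42)² × 12700 = 74376.3 km³/s².
The Hohmann ellipse has a_t = (r₁ + r₂)/2 = 30800 km.
The half-period of the transfer ellipse is t = π√(a_t³/μ) = 62270 s.
The target's mean motion on its circular orbit is ω₂ = √(μ/r₂³) = 2.522×10^-5 rad/s.
Angle swept by the target during transfer: ω₂·t = 1.5704 rad = 89.98°.
Arrival is 180° from departure on the ellipse, so φ = 180° − 89.98° = 90.0°.

φ = 90.0°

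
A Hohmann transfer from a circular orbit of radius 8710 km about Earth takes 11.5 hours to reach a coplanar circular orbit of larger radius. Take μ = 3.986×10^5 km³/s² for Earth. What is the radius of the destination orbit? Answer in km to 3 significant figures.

Transfer time t = 11.5 hours = 41400 s, and t = π√(a_t³/μ).
So a_t = (μ t²/π²)^(1/3) = (3.986×10^5 × (41400)² / π²)^(1/3) = 41059 km.
Since a_t = (r₁ + r₂)/2, r₂ = 2a_t − r₁ = 2×41059 − 8710 = 73408 km.

r₂ = 73400 km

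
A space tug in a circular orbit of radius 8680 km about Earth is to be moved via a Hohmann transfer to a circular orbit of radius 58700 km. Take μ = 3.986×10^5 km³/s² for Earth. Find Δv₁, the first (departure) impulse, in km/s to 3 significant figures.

Semi-major axis of the transfer orbit: a_t = (8680 + 58700)/2 = 33690 km.
Circular speed at r = 8680 km: v_c = √(μ/r) = 6.777 km/s.
Transfer-orbit speed at the same r (vis-viva, a = a_t): v_t = √[μ(2/r − 1/a_t)] = 8.945 km/s.
Δv₁ = |v_t − v_c| = |8.945 − 6.777| = 2.168 km/s.

Δv₁ = 2.17 km/s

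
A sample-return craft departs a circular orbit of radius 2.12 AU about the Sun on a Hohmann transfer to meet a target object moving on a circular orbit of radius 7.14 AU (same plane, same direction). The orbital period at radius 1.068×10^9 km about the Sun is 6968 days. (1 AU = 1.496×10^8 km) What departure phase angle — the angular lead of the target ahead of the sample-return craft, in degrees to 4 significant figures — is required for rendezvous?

φ = 86.01°

From Kepler's third law T² = 4π²r³/μ at r = 1.068×10^9 km, T = 6968 days = 6968 × 86400 s = 6.020352×10^8 s: μ = 4π²r³/T² = 1.32687×10^11 km³/s².
In km: r₁ = 2.12 × 1.496×10^8 = 3.17152×10^8 km; r₂ = 7.14 × 1.496×10^8 = 1.068144×10^9 km.
The Hohmann ellipse has a_t = (r₁ + r₂)/2 = 6.92648×10^8 km.
The half-period of the transfer ellipse is t = π√(a_t³/μ) = 1.57219×10^8 s.
The target's mean motion on its circular orbit is ω₂ = √(μ/r₂³) = 1.04345×10^-8 rad/s.
Angle swept by the target during transfer: ω₂·t = 1.6405 rad = 93.99°.
The sample-return craft traverses 180° on the transfer ellipse, so the target must lead by 180° − 93.99° = 86.01°.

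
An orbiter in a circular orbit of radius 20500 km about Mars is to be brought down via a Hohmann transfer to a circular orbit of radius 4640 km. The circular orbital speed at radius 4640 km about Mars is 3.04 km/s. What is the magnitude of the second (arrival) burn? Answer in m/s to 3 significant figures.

From the circular-orbit relation v² = μ/r at r = 4640 km: μ = v²r = (3.04)² × 4640 = 42881.0 km³/s².
Semi-major axis of the transfer orbit: a_t = (20500 + 4640)/2 = 12570 km.
On the circular orbit at r = 4640 km, v_c = √(μ/r) = 3.0400 km/s.
Vis-viva on the transfer ellipse at r = 4640 km gives v_t = √[μ(2/r − 1/a_t)] = 3.8822 km/s.
Δv₂ = |v_t − v_c| = |3.8822 − 3.0400| = 0.8422 km/s.

Δv₂ = 842 m/s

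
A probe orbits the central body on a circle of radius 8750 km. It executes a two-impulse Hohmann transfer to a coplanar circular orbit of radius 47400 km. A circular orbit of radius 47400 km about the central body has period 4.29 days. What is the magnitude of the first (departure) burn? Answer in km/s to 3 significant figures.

From Kepler's third law T² = 4π²r³/μ at r = 47400 km, T = 4.29 days = 4.29 × 86400 s = 3.70656×10^5 s: μ = 4π²r³/T² = 30602.2 km³/s².
Transfer-ellipse semi-major axis a_t = (r₁ + r₂)/2 = (8750 + 47400)/2 = 28075 km.
On the circular orbit at r = 8750 km, v_c = √(μ/r) = 1.87013 km/s.
Vis-viva on the transfer ellipse at r = 8750 km gives v_t = √[μ(2/r − 1/a_t)] = 2.42997 km/s.
Δv₁ = |v_t − v_c| = |2.42997 − 1.87013| = 0.5598 km/s.

Δv₁ = 0.560 km/s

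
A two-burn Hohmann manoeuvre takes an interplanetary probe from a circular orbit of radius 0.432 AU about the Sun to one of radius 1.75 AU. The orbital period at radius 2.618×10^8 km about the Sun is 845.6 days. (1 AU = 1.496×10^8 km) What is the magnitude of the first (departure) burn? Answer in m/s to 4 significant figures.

Δv₁ = 12080 m/s

From Kepler's third law T² = 4π²r³/μ at r = 2.618×10^8 km, T = 845.6 days = 845.6 × 86400 s = 7.305984×10^7 s: μ = 4π²r³/T² = 1.32712×10^11 km³/s².
In km: r₁ = 0.432 × 1.496×10^8 = 6.46272×10^7 km; r₂ = 1.75 × 1.496×10^8 = 2.618×10^8 km.
Transfer-ellipse semi-major axis a_t = (r₁ + r₂)/2 = (6.46272×10^7 + 2.618×10^8)/2 = 1.632136×10^8 km.
On the circular orbit at r = 6.46272×10^7 km, v_c = √(μ/r) = 45.316 km/s.
Transfer-orbit speed at the same r (vis-viva, a = a_t): v_t = √[μ(2/r − 1/a_t)] = 57.392 km/s.
Δv₁ = |v_t − v_c| = |57.392 − 45.316| = 12.08 km/s.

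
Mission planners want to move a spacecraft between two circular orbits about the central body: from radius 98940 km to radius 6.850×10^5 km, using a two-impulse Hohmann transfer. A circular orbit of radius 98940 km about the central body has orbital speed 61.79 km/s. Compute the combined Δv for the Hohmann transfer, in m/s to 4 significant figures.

From the circular-orbit relation v² = μ/r at r = 98940 km: μ = v²r = (61.79)² × 98940 = 3.77753×10^8 km³/s².
Semi-major axis of the transfer orbit: a_t = (98940 + 6.850×10^5)/2 = 3.9197×10^5 km.
Circular speed at r₁: v₁ = √(μ/r₁) = √(3.77753×10^8/98940) = 61.79 km/s.
Transfer-orbit speed at r₁ (vis-viva): v_p = √[μ(2/r₁ − 1/a_t)] = 81.68 km/s.
First burn Δv₁ = |v_p − v₁| = 19.89 km/s.
At r₂, v₂ = √(μ/r₂) = 23.48329 km/s.
Transfer-orbit speed at r₂: v_a = √[μ(2/r₂ − 1/a_t)] = 11.79827 km/s.
Second burn Δv₂ = |v₂ − v_a| = 11.69 km/s.
Total Δv = Δv₁ + Δv₂ = 31.58 km/s.

Δv = 31580 m/s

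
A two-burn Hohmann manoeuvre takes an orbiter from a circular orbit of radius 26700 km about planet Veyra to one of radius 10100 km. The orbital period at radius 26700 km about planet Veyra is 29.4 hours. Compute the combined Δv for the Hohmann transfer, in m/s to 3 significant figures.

From Kepler's third law T² = 4π²r³/μ at r = 26700 km, T = 29.4 hours = 29.4 × 3600 s = 1.0584×10^5 s: μ = 4π²r³/T² = 67080.1 km³/s².
The Hohmann ellipse has a_t = (r₁ + r₂)/2 = 18400 km.
Circular speed at r₁: v₁ = √(μ/r₁) = √(67080.1/26700) = 1.5850 km/s.
Transfer-orbit speed at r₁ (vis-viva equation): v_a = √[μ(2/r₁ − 1/a_t)] = 1.1743 km/s.
First burn Δv₁ = |v_a − v₁| = 0.4107 km/s.
Circular speed at r₂: v₂ = √(μ/r₂) = 2.5771 km/s.
Transfer-orbit speed at r₂: v_p = √[μ(2/r₂ − 1/a_t)] = 3.1044 km/s.
Second burn Δv₂ = |v₂ − v_p| = 0.5273 km/s.
Total Δv = Δv₁ + Δv₂ = 0.9380 km/s.

Δv = 938 m/s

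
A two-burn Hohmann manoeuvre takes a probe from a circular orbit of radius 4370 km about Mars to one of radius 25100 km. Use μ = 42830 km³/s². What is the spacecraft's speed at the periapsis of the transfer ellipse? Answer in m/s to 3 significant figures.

v = 4090 m/s

Transfer-ellipse semi-major axis a_t = (r₁ + r₂)/2 = (4370 + 25100)/2 = 14735 km.
The periapsis of the transfer ellipse is at r = 4370 km.
Vis-viva: v = √[μ(2/r − 1/a_t)] = √[42830 × (2/4370 − 1/14735)] = 4.086 km/s.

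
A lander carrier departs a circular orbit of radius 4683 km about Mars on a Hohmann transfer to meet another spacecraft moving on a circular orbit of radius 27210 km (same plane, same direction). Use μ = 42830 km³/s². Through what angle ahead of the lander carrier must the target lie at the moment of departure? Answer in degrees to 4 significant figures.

φ = 99.24°

The Hohmann ellipse has a_t = (r₁ + r₂)/2 = 15946.5 km.
Transfer time t = π√(a_t³/μ) = 30568 s.
Target angular speed ω₂ = √(μ/r₂³) = 4.6109×10^-5 rad/s.
Angle swept by the target during transfer: ω₂·t = 1.4095 rad = 80.76°.
Arrival is 180° from departure on the ellipse, so φ = 180° − 80.76° = 99.24°.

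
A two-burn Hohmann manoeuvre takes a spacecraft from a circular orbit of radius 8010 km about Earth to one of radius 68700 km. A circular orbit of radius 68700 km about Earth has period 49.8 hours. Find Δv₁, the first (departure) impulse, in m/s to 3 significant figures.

Δv₁ = 2390 m/s

From Kepler's third law T² = 4π²r³/μ at r = 68700 km, T = 49.8 hours = 49.8 × 3600 s = 1.7928×10^5 s: μ = 4π²r³/T² = 3.98260×10^5 km³/s².
Transfer-ellipse semi-major axis a_t = (r₁ + r₂)/2 = (8010 + 68700)/2 = 38355 km.
On the circular orbit at r = 8010 km, v_c = √(μ/r) = 7.051 km/s.
Transfer-orbit speed at the same r (vis-viva, a = a_t): v_t = √[μ(2/r − 1/a_t)] = 9.437 km/s.
Δv₁ = |v_t − v_c| = |9.437 − 7.051| = 2.386 km/s.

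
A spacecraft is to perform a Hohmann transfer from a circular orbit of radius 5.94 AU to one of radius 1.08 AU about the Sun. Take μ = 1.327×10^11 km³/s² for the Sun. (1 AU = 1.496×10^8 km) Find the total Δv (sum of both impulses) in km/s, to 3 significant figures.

In km: r₁ = 5.94 × 1.496×10^8 = 8.88624×10^8 km; r₂ = 1.08 × 1.496×10^8 = 1.61568×10^8 km.
Transfer-ellipse semi-major axis a_t = (r₁ + r₂)/2 = (8.88624×10^8 + 1.61568×10^8)/2 = 5.25096×10^8 km.
Circular speed at r₁: v₁ = √(μ/r₁) = √(1.327×10^11/8.88624×10^8) = 12.2201 km/s.
On the transfer ellipse at r₁, v² = μ(2/r − 1/a) gives v_a = √[μ(2/r₁ − 1/a_t)] = 6.77852 km/s.
First burn Δv₁ = |v_a − v₁| = 5.4416 km/s.
Circular speed at r₂: v₂ = √(μ/r₂) = 28.65879 km/s.
Transfer-orbit speed at r₂: v_p = √[μ(2/r₂ − 1/a_t)] = 37.28185 km/s.
Second burn Δv₂ = |v₂ − v_p| = 8.6231 km/s.
Total Δv = Δv₁ + Δv₂ = 14.06 km/s.

Δv = 14.1 km/s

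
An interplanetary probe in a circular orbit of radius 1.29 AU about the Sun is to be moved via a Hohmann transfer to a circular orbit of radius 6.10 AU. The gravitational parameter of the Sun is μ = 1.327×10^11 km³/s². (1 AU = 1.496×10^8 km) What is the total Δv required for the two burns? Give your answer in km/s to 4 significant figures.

Δv = 12.40 km/s

In km: r₁ = 1.29 × 1.496×10^8 = 1.92984×10^8 km; r₂ = 6.10 × 1.496×10^8 = 9.1256×10^8 km.
Semi-major axis of the transfer orbit: a_t = (1.92984×10^8 + 9.1256×10^8)/2 = 5.52772×10^8 km.
At r₁ the circular-orbit speed is v₁ = √(μ/r₁) = 26.22 km/s.
Transfer-orbit speed at r₁ (vis-viva): v_p = √[μ(2/r₁ − 1/a_t)] = 33.69 km/s.
First burn Δv₁ = |v_p − v₁| = 7.470 km/s.
At r₂, v₂ = √(μ/r₂) = 12.059 km/s.
Transfer-orbit speed at r₂: v_a = √[μ(2/r₂ − 1/a_t)] = 7.1251 km/s.
Second burn Δv₂ = |v₂ − v_a| = 4.934 km/s.
Δv = Δv₁ + Δv₂ = 7.470 + 4.934 = 12.40 km/s.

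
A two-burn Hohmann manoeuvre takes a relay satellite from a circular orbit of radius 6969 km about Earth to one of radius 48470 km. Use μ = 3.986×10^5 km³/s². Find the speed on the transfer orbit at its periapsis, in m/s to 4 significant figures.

The Hohmann ellipse has a_t = (r₁ + r₂)/2 = 27719.5 km.
The periapsis of the transfer ellipse is at r = 6969 km.
Applying v² = μ(2/r − 1/a_t): v = 10.00 km/s.

v = 10000 m/s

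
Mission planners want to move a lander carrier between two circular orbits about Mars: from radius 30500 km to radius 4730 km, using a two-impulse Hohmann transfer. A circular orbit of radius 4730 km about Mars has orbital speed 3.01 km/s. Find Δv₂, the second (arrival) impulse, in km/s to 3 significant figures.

From the circular-orbit relation v² = μ/r at r = 4730 km: μ = v²r = (3.01)² × 4730 = 42854.3 km³/s².
The Hohmann ellipse has a_t = (r₁ + r₂)/2 = 17615 km.
On the circular orbit at r = 4730 km, v_c = √(μ/r) = 3.0100 km/s.
Transfer-orbit speed at the same r (vis-viva, a = a_t): v_t = √[μ(2/r − 1/a_t)] = 3.9607 km/s.
Δv₂ = |v_t − v_c| = |3.9607 − 3.0100| = 0.9507 km/s.

Δv₂ = 0.951 km/s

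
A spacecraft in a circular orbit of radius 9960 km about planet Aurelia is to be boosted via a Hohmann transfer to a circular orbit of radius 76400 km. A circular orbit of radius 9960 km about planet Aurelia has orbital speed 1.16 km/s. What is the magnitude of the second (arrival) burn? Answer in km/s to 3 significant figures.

From the circular-orbit relation v² = μ/r at r = 9960 km: μ = v²r = (1.16)² × 9960 = 13402.2 km³/s².
The Hohmann ellipse has a_t = (r₁ + r₂)/2 = 43180 km.
Circular speed at r = 76400 km: v_c = √(μ/r) = 0.41883 km/s.
Vis-viva on the transfer ellipse at r = 76400 km gives v_t = √[μ(2/r − 1/a_t)] = 0.20115 km/s.
Δv₂ = |v_t − v_c| = |0.20115 − 0.41883| = 0.2177 km/s.

Δv₂ = 0.218 km/s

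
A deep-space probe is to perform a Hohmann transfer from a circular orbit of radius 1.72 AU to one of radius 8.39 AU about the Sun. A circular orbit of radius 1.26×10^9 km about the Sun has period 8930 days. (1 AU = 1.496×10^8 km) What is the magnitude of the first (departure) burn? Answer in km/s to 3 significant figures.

From Kepler's third law T² = 4π²r³/μ at r = 1.26×10^9 km, T = 8930 days = 8930 × 86400 s = 7.71552×10^8 s: μ = 4π²r³/T² = 1.32660×10^11 km³/s².
In km: r₁ = 1.72 × 1.496×10^8 = 2.57312×10^8 km; r₂ = 8.39 × 1.496×10^8 = 1.255144×10^9 km.
Semi-major axis of the transfer orbit: a_t = (2.57312×10^8 + 1.255144×10^9)/2 = 7.56228×10^8 km.
Circular speed at r = 2.57312×10^8 km: v_c = √(μ/r) = 22.706 km/s.
Transfer-orbit speed at the same r (vis-viva, a = a_t): v_t = √[μ(2/r − 1/a_t)] = 29.252 km/s.
Δv₁ = |v_t − v_c| = |29.252 − 22.706| = 6.546 km/s.

Δv₁ = 6.55 km/s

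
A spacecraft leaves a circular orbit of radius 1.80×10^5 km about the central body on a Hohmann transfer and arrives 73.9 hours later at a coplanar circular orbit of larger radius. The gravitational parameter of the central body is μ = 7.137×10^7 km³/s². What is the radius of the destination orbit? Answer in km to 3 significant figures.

Transfer time t = 73.9 hours = 2.6604×10^5 s, and t = π√(a_t³/μ).
So a_t = (μ t²/π²)^(1/3) = (7.137×10^7 × (2.6604×10^5)² / π²)^(1/3) = 7.9990×10^5 km.
Since a_t = (r₁ + r₂)/2, r₂ = 2a_t − r₁ = 2×7.9990×10^5 − 1.800×10^5 = 1.4198×10^6 km.

r₂ = 1.42×10^6 km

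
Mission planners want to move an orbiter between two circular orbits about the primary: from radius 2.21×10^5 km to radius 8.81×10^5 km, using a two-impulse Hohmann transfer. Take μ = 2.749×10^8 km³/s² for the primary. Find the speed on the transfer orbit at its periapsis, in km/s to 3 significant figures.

v = 44.6 km/s

Semi-major axis of the transfer orbit: a_t = (2.210×10^5 + 8.810×10^5)/2 = 5.510×10^5 km.
The periapsis of the transfer ellipse is at r = 2.210×10^5 km.
Vis-viva: v = √[μ(2/r − 1/a_t)] = √[2.749×10^8 × (2/2.210×10^5 − 1/5.510×10^5)] = 44.60 km/s.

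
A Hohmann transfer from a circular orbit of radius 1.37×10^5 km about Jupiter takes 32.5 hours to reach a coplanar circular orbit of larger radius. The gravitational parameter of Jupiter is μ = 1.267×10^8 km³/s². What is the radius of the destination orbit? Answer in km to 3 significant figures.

Transfer time t = 32.5 hours = 1.170×10^5 s, and t = π√(a_t³/μ).
So a_t = (μ t²/π²)^(1/3) = (1.267×10^8 × (1.170×10^5)² / π²)^(1/3) = 5.6012×10^5 km.
Since a_t = (r₁ + r₂)/2, r₂ = 2a_t − r₁ = 2×5.6012×10^5 − 1.370×10^5 = 9.8324×10^5 km.

r₂ = 9.83×10^5 km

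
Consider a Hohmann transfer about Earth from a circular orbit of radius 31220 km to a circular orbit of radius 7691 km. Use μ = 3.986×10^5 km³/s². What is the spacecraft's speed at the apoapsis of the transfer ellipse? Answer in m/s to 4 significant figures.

The Hohmann ellipse has a_t = (r₁ + r₂)/2 = 19455.5 km.
The apoapsis of the transfer ellipse is at r = 31220 km.
Vis-viva: v = √[μ(2/r − 1/a_t)] = √[3.986×10^5 × (2/31220 − 1/19455.5)] = 2.247 km/s.

v = 2247 m/s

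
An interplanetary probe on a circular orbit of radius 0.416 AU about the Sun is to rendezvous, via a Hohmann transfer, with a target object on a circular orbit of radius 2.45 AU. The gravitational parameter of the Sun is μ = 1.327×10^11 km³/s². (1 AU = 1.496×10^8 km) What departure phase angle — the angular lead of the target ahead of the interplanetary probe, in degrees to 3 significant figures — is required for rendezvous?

φ = 99.5°

In km: r₁ = 0.416 × 1.496×10^8 = 6.22336×10^7 km; r₂ = 2.45 × 1.496×10^8 = 3.6652×10^8 km.
The Hohmann ellipse has a_t = (r₁ + r₂)/2 = 2.143768×10^8 km.
Transfer time t = π√(a_t³/μ) = 2.7070×10^7 s.
The target's mean motion on its circular orbit is ω₂ = √(μ/r₂³) = 5.1915×10^-8 rad/s.
Angle swept by the target during transfer: ω₂·t = 1.4053 rad = 80.52°.
Arrival is 180° from departure on the ellipse, so φ = 180° − 80.52° = 99.5°.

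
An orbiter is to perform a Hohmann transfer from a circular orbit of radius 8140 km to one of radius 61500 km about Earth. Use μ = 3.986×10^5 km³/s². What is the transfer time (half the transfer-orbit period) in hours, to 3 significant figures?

t = 8.98 hours

The Hohmann ellipse has a_t = (r₁ + r₂)/2 = 34820 km.
By Kepler's third law the transfer-orbit period is T = 2π√(a_t³/μ), so t = T/2 = 32330 s.
Converting: 32330 s ÷ 3600 s/hour = 8.98 hours.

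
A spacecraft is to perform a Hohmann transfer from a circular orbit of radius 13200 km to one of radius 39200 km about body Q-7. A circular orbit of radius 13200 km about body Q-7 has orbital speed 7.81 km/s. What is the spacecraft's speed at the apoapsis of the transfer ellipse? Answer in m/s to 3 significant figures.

From the circular-orbit relation v² = μ/r at r = 13200 km: μ = v²r = (7.81)² × 13200 = 8.05149×10^5 km³/s².
The Hohmann ellipse has a_t = (r₁ + r₂)/2 = 26200 km.
At apoapsis, r = 39200 km.
From the vis-viva equation, v = √[μ(2/r − 1/a_t)] = 3.217 km/s.

v = 3220 m/s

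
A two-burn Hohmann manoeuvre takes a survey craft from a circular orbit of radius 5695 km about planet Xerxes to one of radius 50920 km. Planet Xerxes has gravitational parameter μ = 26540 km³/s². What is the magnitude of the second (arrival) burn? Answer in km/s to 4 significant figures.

Δv₂ = 0.3981 km/s

Semi-major axis of the transfer orbit: a_t = (5695 + 50920)/2 = 28307.5 km.
On the circular orbit at r = 50920 km, v_c = √(μ/r) = 0.7219 km/s.
Transfer-orbit speed at the same r (vis-viva, a = a_t): v_t = √[μ(2/r − 1/a_t)] = 0.3238 km/s.
Δv₂ = |v_t − v_c| = |0.3238 − 0.7219| = 0.3981 km/s.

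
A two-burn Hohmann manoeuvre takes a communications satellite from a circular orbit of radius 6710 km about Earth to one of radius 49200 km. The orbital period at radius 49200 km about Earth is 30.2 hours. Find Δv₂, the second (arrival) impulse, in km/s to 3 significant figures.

From Kepler's third law T² = 4π²r³/μ at r = 49200 km, T = 30.2 hours = 30.2 × 3600 s = 1.0872×10^5 s: μ = 4π²r³/T² = 3.97774×10^5 km³/s².
Semi-major axis of the transfer orbit: a_t = (6710 + 49200)/2 = 27955 km.
On the circular orbit at r = 49200 km, v_c = √(μ/r) = 2.843 km/s.
Transfer-orbit speed at the same r (vis-viva, a = a_t): v_t = √[μ(2/r − 1/a_t)] = 1.393 km/s.
Δv₂ = |v_t − v_c| = |1.393 − 2.843| = 1.450 km/s.

Δv₂ = 1.45 km/s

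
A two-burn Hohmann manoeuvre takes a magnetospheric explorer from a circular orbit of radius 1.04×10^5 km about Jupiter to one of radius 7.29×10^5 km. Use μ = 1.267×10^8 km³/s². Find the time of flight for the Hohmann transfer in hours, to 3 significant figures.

t = 20.8 hours

The Hohmann ellipse has a_t = (r₁ + r₂)/2 = 4.165×10^5 km.
Half the transfer-orbit period gives t = π√(a_t³/μ) = 75020 s.
Converting: 75020 s ÷ 3600 s/hour = 20.8 hours.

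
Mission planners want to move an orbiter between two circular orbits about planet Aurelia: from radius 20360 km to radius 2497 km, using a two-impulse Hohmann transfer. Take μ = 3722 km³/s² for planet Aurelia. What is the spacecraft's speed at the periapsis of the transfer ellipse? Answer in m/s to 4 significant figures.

Transfer-ellipse semi-major axis a_t = (r₁ + r₂)/2 = (20360 + 2497)/2 = 11428.5 km.
The periapsis of the transfer ellipse is at r = 2497 km.
From the vis-viva equation, v = √[μ(2/r − 1/a_t)] = 1.630 km/s.

v = 1630 m/s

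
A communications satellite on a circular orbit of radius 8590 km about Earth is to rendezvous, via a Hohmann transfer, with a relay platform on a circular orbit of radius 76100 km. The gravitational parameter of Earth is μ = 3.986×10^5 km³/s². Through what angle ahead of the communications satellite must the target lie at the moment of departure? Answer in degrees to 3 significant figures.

φ = 105°

Transfer-ellipse semi-major axis a_t = (r₁ + r₂)/2 = (8590 + 76100)/2 = 42345 km.
Transfer time t = π√(a_t³/μ) = 43360 s.
The target's mean motion on its circular orbit is ω₂ = √(μ/r₂³) = 3.007×10^-5 rad/s.
Angle swept by the target during transfer: ω₂·t = 1.304 rad = 74.71°.
The communications satellite traverses 180° on the transfer ellipse, so the target must lead by 180° − 74.71° = 105°.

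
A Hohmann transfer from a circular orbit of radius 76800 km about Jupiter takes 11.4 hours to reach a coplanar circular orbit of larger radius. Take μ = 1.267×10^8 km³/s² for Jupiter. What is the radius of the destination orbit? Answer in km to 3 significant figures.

Transfer time t = 11.4 hours = 41040 s, and t = π√(a_t³/μ).
So a_t = (μ t²/π²)^(1/3) = (1.267×10^8 × (41040)² / π²)^(1/3) = 2.7859×10^5 km.
Since a_t = (r₁ + r₂)/2, r₂ = 2a_t − r₁ = 2×2.7859×10^5 − 76800 = 4.8038×10^5 km.

r₂ = 4.80×10^5 km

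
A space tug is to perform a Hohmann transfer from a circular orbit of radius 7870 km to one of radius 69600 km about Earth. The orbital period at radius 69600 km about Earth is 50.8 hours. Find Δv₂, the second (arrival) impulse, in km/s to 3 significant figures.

Δv₂ = 1.31 km/s

From Kepler's third law T² = 4π²r³/μ at r = 69600 km, T = 50.8 hours = 50.8 × 3600 s = 1.8288×10^5 s: μ = 4π²r³/T² = 3.97974×10^5 km³/s².
The Hohmann ellipse has a_t = (r₁ + r₂)/2 = 38735 km.
Circular speed at r = 69600 km: v_c = √(μ/r) = 2.391 km/s.
Vis-viva on the transfer ellipse at r = 69600 km gives v_t = √[μ(2/r − 1/a_t)] = 1.078 km/s.
Δv₂ = |v_t − v_c| = |1.078 − 2.391| = 1.313 km/s.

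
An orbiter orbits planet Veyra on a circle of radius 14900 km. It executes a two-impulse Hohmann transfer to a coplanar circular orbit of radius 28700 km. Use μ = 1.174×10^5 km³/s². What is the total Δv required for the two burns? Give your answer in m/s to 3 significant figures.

Δv = 764 m/s

Transfer-ellipse semi-major axis a_t = (r₁ + r₂)/2 = (14900 + 28700)/2 = 21800 km.
At r₁ the circular-orbit speed is v₁ = √(μ/r₁) = 2.80699 km/s.
On the transfer ellipse at r₁, vis-viva gives v_p = √[μ(2/r₁ − 1/a_t)] = 3.22072 km/s.
First burn Δv₁ = |v_p − v₁| = 0.41373 km/s.
At r₂, v₂ = √(μ/r₂) = 2.02252 km/s.
Transfer-orbit speed at r₂: v_a = √[μ(2/r₂ − 1/a_t)] = 1.67208 km/s.
Second burn Δv₂ = |v₂ − v_a| = 0.35044 km/s.
Δv = Δv₁ + Δv₂ = 0.41373 + 0.35044 = 0.7642 km/s.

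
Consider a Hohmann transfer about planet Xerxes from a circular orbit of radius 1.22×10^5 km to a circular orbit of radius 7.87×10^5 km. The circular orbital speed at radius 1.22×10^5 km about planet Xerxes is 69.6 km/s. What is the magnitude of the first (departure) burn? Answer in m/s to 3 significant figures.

Δv₁ = 22000 m/s

From the circular-orbit relation v² = μ/r at r = 1.22×10^5 km: μ = v²r = (69.6)² × 1.22×10^5 = 5.90988×10^8 km³/s².
Semi-major axis of the transfer orbit: a_t = (1.220×10^5 + 7.870×10^5)/2 = 4.545×10^5 km.
On the circular orbit at r = 1.220×10^5 km, v_c = √(μ/r) = 69.60 km/s.
Transfer-orbit speed at the same r (vis-viva, a = a_t): v_t = √[μ(2/r − 1/a_t)] = 91.59 km/s.
Δv₁ = |v_t − v_c| = |91.59 − 69.60| = 21.99 km/s.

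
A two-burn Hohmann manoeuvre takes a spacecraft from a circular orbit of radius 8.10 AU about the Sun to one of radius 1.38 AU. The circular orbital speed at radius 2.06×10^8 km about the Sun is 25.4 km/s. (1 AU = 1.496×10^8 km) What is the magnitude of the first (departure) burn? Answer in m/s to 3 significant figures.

From the circular-orbit relation v² = μ/r at r = 2.06×10^8 km: μ = v²r = (25.4)² × 2.06×10^8 = 1.32903×10^11 km³/s².
In km: r₁ = 8.10 × 1.496×10^8 = 1.21176×10^9 km; r₂ = 1.38 × 1.496×10^8 = 2.06448×10^8 km.
The Hohmann ellipse has a_t = (r₁ + r₂)/2 = 7.09104×10^8 km.
Circular speed at r = 1.21176×10^9 km: v_c = √(μ/r) = 10.473 km/s.
Vis-viva on the transfer ellipse at r = 1.21176×10^9 km gives v_t = √[μ(2/r − 1/a_t)] = 5.6508 km/s.
Δv₁ = |v_t − v_c| = |5.6508 − 10.473| = 4.822 km/s.

Δv₁ = 4820 m/s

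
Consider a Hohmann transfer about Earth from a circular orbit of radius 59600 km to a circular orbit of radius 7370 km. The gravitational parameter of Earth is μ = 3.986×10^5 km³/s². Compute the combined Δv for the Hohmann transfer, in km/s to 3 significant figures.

Δv = 3.83 km/s

Semi-major axis of the transfer orbit: a_t = (59600 + 7370)/2 = 33485 km.
Circular speed at r₁: v₁ = √(μ/r₁) = √(3.986×10^5/59600) = 2.586 km/s.
On the transfer ellipse at r₁, vis-viva equation gives v_a = √[μ(2/r₁ − 1/a_t)] = 1.213 km/s.
First burn Δv₁ = |v_a − v₁| = 1.373 km/s.
Circular speed at r₂: v₂ = √(μ/r₂) = 7.354 km/s.
Transfer-orbit speed at r₂: v_p = √[μ(2/r₂ − 1/a_t)] = 9.811 km/s.
Second burn Δv₂ = |v₂ − v_p| = 2.457 km/s.
Δv = Δv₁ + Δv₂ = 1.373 + 2.457 = 3.830 km/s.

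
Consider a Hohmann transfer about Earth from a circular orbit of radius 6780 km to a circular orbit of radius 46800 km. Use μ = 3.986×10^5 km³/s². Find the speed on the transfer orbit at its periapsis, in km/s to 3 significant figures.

v = 10.1 km/s

Transfer-ellipse semi-major axis a_t = (r₁ + r₂)/2 = (6780 + 46800)/2 = 26790 km.
At periapsis, r = 6780 km.
Vis-viva: v = √[μ(2/r − 1/a_t)] = √[3.986×10^5 × (2/6780 − 1/26790)] = 10.13 km/s.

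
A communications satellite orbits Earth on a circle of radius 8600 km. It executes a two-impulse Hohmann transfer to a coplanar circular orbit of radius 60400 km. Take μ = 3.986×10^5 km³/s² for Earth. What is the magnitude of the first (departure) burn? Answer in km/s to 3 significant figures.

Semi-major axis of the transfer orbit: a_t = (8600 + 60400)/2 = 34500 km.
On the circular orbit at r = 8600 km, v_c = √(μ/r) = 6.808 km/s.
Vis-viva on the transfer ellipse at r = 8600 km gives v_t = √[μ(2/r − 1/a_t)] = 9.008 km/s.
Δv₁ = |v_t − v_c| = |9.008 − 6.808| = 2.200 km/s.

Δv₁ = 2.20 km/s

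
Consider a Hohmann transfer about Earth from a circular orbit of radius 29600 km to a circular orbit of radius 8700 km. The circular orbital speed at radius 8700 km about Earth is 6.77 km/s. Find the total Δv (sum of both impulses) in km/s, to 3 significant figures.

Δv = 2.84 km/s

From the circular-orbit relation v² = μ/r at r = 8700 km: μ = v²r = (6.77)² × 8700 = 3.98746×10^5 km³/s².
Semi-major axis of the transfer orbit: a_t = (29600 + 8700)/2 = 19150 km.
Circular speed at r₁: v₁ = √(μ/r₁) = √(3.98746×10^5/29600) = 3.670 km/s.
Transfer-orbit speed at r₁ (vis-viva): v_a = √[μ(2/r₁ − 1/a_t)] = 2.474 km/s.
First burn Δv₁ = |v_a − v₁| = 1.196 km/s.
At r₂, v₂ = √(μ/r₂) = 6.770 km/s.
Transfer-orbit speed at r₂: v_p = √[μ(2/r₂ − 1/a_t)] = 8.417 km/s.
Second burn Δv₂ = |v₂ − v_p| = 1.647 km/s.
Total Δv = Δv₁ + Δv₂ = 2.843 km/s.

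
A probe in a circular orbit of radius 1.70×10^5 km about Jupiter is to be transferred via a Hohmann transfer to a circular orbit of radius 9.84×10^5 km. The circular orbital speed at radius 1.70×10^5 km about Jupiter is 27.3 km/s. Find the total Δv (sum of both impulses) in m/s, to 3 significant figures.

Δv = 13500 m/s

From the circular-orbit relation v² = μ/r at r = 1.70×10^5 km: μ = v²r = (27.3)² × 1.70×10^5 = 1.26699×10^8 km³/s².
Transfer-ellipse semi-major axis a_t = (r₁ + r₂)/2 = (1.700×10^5 + 9.840×10^5)/2 = 5.770×10^5 km.
Circular speed at r₁: v₁ = √(μ/r₁) = √(1.26699×10^8/1.700×10^5) = 27.300 km/s.
On the transfer ellipse at r₁, vis-viva gives v_p = √[μ(2/r₁ − 1/a_t)] = 35.651 km/s.
First burn Δv₁ = |v_p − v₁| = 8.351 km/s.
At r₂, v₂ = √(μ/r₂) = 11.347 km/s.
Transfer-orbit speed at r₂: v_a = √[μ(2/r₂ − 1/a_t)] = 6.1592 km/s.
Second burn Δv₂ = |v₂ − v_a| = 5.188 km/s.
Δv = Δv₁ + Δv₂ = 8.351 + 5.188 = 13.54 km/s.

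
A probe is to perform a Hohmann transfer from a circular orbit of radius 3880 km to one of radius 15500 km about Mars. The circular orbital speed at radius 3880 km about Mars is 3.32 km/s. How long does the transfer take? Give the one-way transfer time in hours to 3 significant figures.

From the circular-orbit relation v² = μ/r at r = 3880 km: μ = v²r = (3.32)² × 3880 = 42766.9 km³/s².
Transfer-ellipse semi-major axis a_t = (r₁ + r₂)/2 = (3880 + 15500)/2 = 9690 km.
Half the transfer-orbit period gives t = π√(a_t³/μ) = 14490.4 s.
Converting: 14490.4 s ÷ 3600 s/hour = 4.03 hours.

t = 4.03 hours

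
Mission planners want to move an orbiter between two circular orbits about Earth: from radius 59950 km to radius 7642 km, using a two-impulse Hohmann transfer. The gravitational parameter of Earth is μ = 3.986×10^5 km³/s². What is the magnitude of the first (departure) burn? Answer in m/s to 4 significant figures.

Δv₁ = 1352 m/s

Transfer-ellipse semi-major axis a_t = (r₁ + r₂)/2 = (59950 + 7642)/2 = 33796 km.
On the circular orbit at r = 59950 km, v_c = √(μ/r) = 2.5785 km/s.
Vis-viva on the transfer ellipse at r = 59950 km gives v_t = √[μ(2/r − 1/a_t)] = 1.2262 km/s.
Δv₁ = |v_t − v_c| = |1.2262 − 2.5785| = 1.352 km/s.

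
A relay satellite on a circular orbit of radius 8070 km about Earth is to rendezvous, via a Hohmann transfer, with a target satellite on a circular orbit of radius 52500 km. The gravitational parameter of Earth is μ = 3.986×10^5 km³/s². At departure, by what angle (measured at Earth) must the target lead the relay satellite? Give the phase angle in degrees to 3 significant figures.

φ = 101°

Semi-major axis of the transfer orbit: a_t = (8070 + 52500)/2 = 30285 km.
The half-period of the transfer ellipse is t = π√(a_t³/μ) = 26225 s.
The target's mean motion on its circular orbit is ω₂ = √(μ/r₂³) = 5.2484×10^-5 rad/s.
Angle swept by the target during transfer: ω₂·t = 1.3764 rad = 78.86°.
Arrival is 180° from departure on the ellipse, so φ = 180° − 78.86° = 101°.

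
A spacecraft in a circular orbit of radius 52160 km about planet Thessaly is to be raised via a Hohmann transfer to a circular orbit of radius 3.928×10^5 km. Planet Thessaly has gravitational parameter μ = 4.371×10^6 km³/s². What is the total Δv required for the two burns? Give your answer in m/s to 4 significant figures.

The Hohmann ellipse has a_t = (r₁ + r₂)/2 = 2.2248×10^5 km.
At r₁ the circular-orbit speed is v₁ = √(μ/r₁) = 9.15423 km/s.
On the transfer ellipse at r₁, vis-viva gives v_p = √[μ(2/r₁ − 1/a_t)] = 12.1636 km/s.
First burn Δv₁ = |v_p − v₁| = 3.009 km/s.
At r₂, v₂ = √(μ/r₂) = 3.336 km/s.
Transfer-orbit speed at r₂: v_a = √[μ(2/r₂ − 1/a_t)] = 1.615 km/s.
Second burn Δv₂ = |v₂ − v_a| = 1.721 km/s.
Total Δv = Δv₁ + Δv₂ = 4.730 km/s.

Δv = 4730 m/s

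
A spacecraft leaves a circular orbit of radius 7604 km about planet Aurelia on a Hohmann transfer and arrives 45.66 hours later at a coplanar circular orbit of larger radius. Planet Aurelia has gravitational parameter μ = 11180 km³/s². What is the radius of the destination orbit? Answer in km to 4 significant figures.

r₂ = 54960 km

Transfer time t = 45.66 hours = 1.64376×10^5 s, and t = π√(a_t³/μ).
So a_t = (μ t²/π²)^(1/3) = (11180 × (1.64376×10^5)² / π²)^(1/3) = 31280 km.
Since a_t = (r₁ + r₂)/2, r₂ = 2a_t − r₁ = 2×31280 − 7604 = 54956 km.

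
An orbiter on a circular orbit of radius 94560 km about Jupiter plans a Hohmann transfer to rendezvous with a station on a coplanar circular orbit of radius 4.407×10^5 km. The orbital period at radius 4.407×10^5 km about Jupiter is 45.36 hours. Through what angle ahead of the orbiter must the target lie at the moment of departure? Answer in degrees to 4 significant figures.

φ = 94.82°

From Kepler's third law T² = 4π²r³/μ at r = 4.407×10^5 km, T = 45.36 hours = 45.36 × 3600 s = 1.63296×10^5 s: μ = 4π²r³/T² = 1.26718×10^8 km³/s².
The Hohmann ellipse has a_t = (r₁ + r₂)/2 = 2.6763×10^5 km.
Transfer time t = π√(a_t³/μ) = 38639.6 s.
Target angular speed ω₂ = √(μ/r₂³) = 3.84773×10^-5 rad/s.
Angle swept by the target during transfer: ω₂·t = 1.4867 rad = 85.18°.
Arrival is 180° from departure on the ellipse, so φ = 180° − 85.18° = 94.82°.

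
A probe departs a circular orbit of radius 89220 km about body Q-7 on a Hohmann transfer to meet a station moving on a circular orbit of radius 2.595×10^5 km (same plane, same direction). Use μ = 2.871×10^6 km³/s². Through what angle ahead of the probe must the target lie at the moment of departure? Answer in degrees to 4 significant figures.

Transfer-ellipse semi-major axis a_t = (r₁ + r₂)/2 = (89220 + 2.595×10^5)/2 = 1.7436×10^5 km.
The half-period of the transfer ellipse is t = π√(a_t³/μ) = 1.3499×10^5 s.
Target angular speed ω₂ = √(μ/r₂³) = 1.2818×10^-5 rad/s.
Angle swept by the target during transfer: ω₂·t = 1.7303 rad = 99.14°.
The probe traverses 180° on the transfer ellipse, so the target must lead by 180° − 99.14° = 80.86°.

φ = 80.86°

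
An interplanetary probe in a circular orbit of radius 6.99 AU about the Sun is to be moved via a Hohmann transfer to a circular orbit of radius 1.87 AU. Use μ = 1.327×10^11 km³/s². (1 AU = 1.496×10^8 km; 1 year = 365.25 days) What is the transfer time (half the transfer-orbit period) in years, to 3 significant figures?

In km: r₁ = 6.99 × 1.496×10^8 = 1.045704×10^9 km; r₂ = 1.87 × 1.496×10^8 = 2.79752×10^8 km.
Transfer-ellipse semi-major axis a_t = (r₁ + r₂)/2 = (1.045704×10^9 + 2.79752×10^8)/2 = 6.62728×10^8 km.
Half the transfer-orbit period gives t = π√(a_t³/μ) = 1.471×10^8 s.
Converting: 1.471×10^8 s ÷ 3.15576×10^7 s/year (365.25 × 86400) = 4.66 years.

t = 4.66 years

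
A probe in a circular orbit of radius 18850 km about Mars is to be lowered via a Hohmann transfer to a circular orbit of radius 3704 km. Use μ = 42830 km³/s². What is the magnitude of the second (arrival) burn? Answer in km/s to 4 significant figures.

Semi-major axis of the transfer orbit: a_t = (18850 + 3704)/2 = 11277 km.
On the circular orbit at r = 3704 km, v_c = √(μ/r) = 3.4005 km/s.
Transfer-orbit speed at the same r (vis-viva, a = a_t): v_t = √[μ(2/r − 1/a_t)] = 4.3964 km/s.
Δv₂ = |v_t − v_c| = |4.3964 − 3.4005| = 0.9959 km/s.

Δv₂ = 0.9959 km/s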